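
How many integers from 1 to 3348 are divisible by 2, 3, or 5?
⌊3348/2⌋+⌊3348/3⌋+⌊3348/5⌋ - ⌊3348/6⌋-⌊3348/10⌋-⌊3348/15⌋ + ⌊3348/30⌋ = 1674+1116+669 - 558-334-223 + 111 = 2455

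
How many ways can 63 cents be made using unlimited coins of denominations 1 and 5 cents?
Coefficient of x^63 in 1/(1-x^1) · 1/(1-x^5). Use j coins of 5 for j = 0..⌊63/5⌋ = 12, the rest in 1s: 12 + 1 = 13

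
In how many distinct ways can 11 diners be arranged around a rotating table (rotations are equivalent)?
Circular: fix one position, arrange the rest. (11-1)! = 3628800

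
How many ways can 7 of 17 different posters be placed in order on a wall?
P(17,7) = 17!/(17-7)! = 98017920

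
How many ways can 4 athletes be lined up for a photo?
4! = 24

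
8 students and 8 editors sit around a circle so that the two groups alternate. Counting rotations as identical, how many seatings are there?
Fix one of the students: (8-1)! ways for the remaining students, × 8! ways for the editors = 5040 × 40320 = 203212800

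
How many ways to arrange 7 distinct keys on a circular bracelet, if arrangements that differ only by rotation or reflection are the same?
(7-1)!/2 = 720/2 = 360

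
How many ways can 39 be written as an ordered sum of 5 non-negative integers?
C(39+5-1, 5-1) = C(43, 4) = 123410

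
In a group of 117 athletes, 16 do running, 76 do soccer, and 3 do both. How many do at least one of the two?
|A∪B| = |A| + |B| - |A∩B| = 16 + 76 - 3 = 89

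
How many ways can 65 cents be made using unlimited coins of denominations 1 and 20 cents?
Coefficient of x^65 in 1/(1-x^1) · 1/(1-x^20). Use j coins of 20 for j = 0..⌊65/20⌋ = 3, the rest in 1s: 3 + 1 = 4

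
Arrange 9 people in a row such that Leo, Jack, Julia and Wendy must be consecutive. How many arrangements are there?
Treat the 4 as one block: (9-4+1)! × 4! = 720 × 24 = 17280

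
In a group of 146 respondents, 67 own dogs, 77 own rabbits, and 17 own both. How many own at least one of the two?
|A∪B| = |A| + |B| - |A∩B| = 67 + 77 - 17 = 127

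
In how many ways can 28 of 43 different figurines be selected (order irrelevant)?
C(43,28) = 43!/(28!×15!) = 151532656696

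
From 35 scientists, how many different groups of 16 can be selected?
C(35,16) = 35!/(16!×19!) = 4059928950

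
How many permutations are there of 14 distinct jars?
14! = 87178291200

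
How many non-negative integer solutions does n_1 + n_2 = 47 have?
C(47+2-1, 2-1) = C(48, 1) = 48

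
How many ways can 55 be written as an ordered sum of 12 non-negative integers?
C(55+12-1, 12-1) = C(66, 11) = 1074082795968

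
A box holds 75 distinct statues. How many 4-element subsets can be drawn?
C(75,4) = 75!/(4!×71!) = 1215450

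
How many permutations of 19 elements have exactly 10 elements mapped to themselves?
Choose the 10 fixed points C(19,10) = 92378, derange the rest: !9 = Σ_{j=0}^{9} (-1)^j·9!/j! = 362880 - 362880 + 181440 - 60480 + 15120 - 3024 + 504 - 72 + 9 - 1 = 133496. Product = 92378 × 133496 = 12332093488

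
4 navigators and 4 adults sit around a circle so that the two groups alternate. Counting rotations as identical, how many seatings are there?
Fix one of the navigators: (4-1)! ways for the remaining navigators, × 4! ways for the adults = 6 × 24 = 144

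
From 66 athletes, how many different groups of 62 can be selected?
C(66,62) = 66!/(62!×4!) = 720720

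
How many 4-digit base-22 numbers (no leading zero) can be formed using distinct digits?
First digit: 21 choices (nonzero). Then descending: 21 × 21 × 20 × 19 = 167580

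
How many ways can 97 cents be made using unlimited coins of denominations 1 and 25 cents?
Coefficient of x^97 in 1/(1-x^1) · 1/(1-x^25). Use j coins of 25 for j = 0..⌊97/25⌋ = 3, the rest in 1s: 3 + 1 = 4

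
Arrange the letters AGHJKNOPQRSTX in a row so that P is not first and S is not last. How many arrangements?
By inclusion-exclusion: 13! - 2×(13-1)! + (13-2)! = 6227020800 - 958003200 + 39916800 = 5308934400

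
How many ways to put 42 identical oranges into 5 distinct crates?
C(42+5-1, 5-1) = C(46, 4) = 163185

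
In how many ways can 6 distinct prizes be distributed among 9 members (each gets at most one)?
P(9,6) = 9!/(9-6)! = 60480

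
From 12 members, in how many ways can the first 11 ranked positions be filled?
P(12,11) = 12!/(12-11)! = 479001600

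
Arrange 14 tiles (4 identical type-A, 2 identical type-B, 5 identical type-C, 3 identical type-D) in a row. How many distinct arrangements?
14! / (4! × 2! × 5! × 3!) = 2522520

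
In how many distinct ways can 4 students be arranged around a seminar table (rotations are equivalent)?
Circular: fix one position, arrange the rest. (4-1)! = 6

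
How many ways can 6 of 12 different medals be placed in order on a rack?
P(12,6) = 12!/(12-6)! = 665280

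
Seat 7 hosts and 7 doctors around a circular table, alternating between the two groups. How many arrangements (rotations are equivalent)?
Fix one of the hosts: (7-1)! ways for the remaining hosts, × 7! ways for the doctors = 720 × 5040 = 3628800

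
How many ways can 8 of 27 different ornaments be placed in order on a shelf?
P(27,8) = 27!/(27-8)! = 89513424000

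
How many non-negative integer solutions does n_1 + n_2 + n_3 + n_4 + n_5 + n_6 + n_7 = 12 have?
C(12+7-1, 7-1) = C(18, 6) = 18564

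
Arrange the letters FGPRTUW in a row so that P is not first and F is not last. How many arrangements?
By inclusion-exclusion: 7! - 2×(7-1)! + (7-2)! = 5040 - 1440 + 120 = 3720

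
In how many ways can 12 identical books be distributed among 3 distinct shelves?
C(12+3-1, 3-1) = C(14, 2) = 91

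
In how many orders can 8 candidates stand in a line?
8! = 40320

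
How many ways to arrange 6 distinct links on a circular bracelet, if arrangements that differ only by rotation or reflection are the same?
(6-1)!/2 = 120/2 = 60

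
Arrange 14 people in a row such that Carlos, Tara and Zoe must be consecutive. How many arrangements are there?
Treat the 3 as one block: (14-3+1)! × 3! = 479001600 × 6 = 2874009600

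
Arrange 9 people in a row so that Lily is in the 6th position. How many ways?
Fix one position: (9-1)! = 40320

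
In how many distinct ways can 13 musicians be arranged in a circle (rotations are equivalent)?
Circular: fix one position, arrange the rest. (13-1)! = 479001600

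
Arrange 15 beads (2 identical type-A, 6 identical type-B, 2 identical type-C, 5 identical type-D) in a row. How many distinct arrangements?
15! / (2! × 6! × 2! × 5!) = 3783780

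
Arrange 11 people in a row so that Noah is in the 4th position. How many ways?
Fix one position: (11-1)! = 3628800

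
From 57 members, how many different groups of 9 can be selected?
C(57,9) = 57!/(9!×48!) = 8996462475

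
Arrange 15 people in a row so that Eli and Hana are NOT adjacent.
Total - adjacent = 15! - (15-1)!×2 = 1307674368000 - 174356582400 = 1133317785600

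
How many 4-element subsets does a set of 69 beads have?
C(69,4) = 69!/(4!×65!) = 864501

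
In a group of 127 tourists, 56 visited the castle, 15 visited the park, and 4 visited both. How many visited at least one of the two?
|A∪B| = |A| + |B| - |A∩B| = 56 + 15 - 4 = 67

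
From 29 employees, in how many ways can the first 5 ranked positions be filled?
P(29,5) = 29!/(29-5)! = 14250600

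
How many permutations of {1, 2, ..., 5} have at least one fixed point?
Complement of the derangements. !5 = Σ_{j=0}^{5} (-1)^j·5!/j! = 120 - 120 + 60 - 20 + 5 - 1 = 44. 5! - !5 = 120 - 44 = 76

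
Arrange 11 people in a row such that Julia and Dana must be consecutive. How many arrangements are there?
Treat the 2 as one block: (11-2+1)! × 2! = 3628800 × 2 = 7257600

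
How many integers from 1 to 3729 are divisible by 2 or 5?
⌊3729/2⌋ + ⌊3729/5⌋ - ⌊3729/10⌋ = 1864 + 745 - 372 = 2237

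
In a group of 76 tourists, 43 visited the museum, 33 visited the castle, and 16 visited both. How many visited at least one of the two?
|A∪B| = |A| + |B| - |A∩B| = 43 + 33 - 16 = 60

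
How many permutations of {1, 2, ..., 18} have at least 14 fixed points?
Exactly j fixed points: C(18,j)·!(18-j); sum over j ≥ 14 (derangement numbers via !m = (m-1)·(!(m-1) + !(m-2)): !0..!4 = 1, 0, 1, 2, 9). Σ_{j=14}^{18} C(18,j)·!(18-j) = C(18,14)·!4 + C(18,15)·!3 + C(18,16)·!2 + C(18,17)·!1 + C(18,18)·!0 = 3060·9 + 816·2 + 153·1 + 18·0 + 1·1 = 29326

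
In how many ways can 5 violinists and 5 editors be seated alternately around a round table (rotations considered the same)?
Fix one of the violinists: (5-1)! ways for the remaining violinists, × 5! ways for the editors = 24 × 120 = 2880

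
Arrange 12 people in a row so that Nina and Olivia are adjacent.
Treat as block: (12-1)! × 2! = 39916800 × 2 = 79833600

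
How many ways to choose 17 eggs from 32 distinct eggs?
C(32,17) = 32!/(17!×15!) = 565722720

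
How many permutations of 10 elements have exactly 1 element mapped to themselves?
Choose the 1 fixed point C(10,1) = 10, derange the rest: !9 = Σ_{j=0}^{9} (-1)^j·9!/j! = 362880 - 362880 + 181440 - 60480 + 15120 - 3024 + 504 - 72 + 9 - 1 = 133496. Product = 10 × 133496 = 1334960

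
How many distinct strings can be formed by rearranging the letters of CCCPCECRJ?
9! / (1! × 5! × 1! × 1! × 1!) = 3024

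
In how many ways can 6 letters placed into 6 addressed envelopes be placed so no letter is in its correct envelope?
!6 = Σ_{j=0}^{6} (-1)^j·6!/j! = 720 - 720 + 360 - 120 + 30 - 6 + 1 = 265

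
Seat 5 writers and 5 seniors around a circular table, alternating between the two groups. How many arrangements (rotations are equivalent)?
Fix one of the writers: (5-1)! ways for the remaining writers, × 5! ways for the seniors = 24 × 120 = 2880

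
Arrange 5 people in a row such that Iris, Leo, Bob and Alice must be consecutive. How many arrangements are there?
Treat the 4 as one block: (5-4+1)! × 4! = 2 × 24 = 48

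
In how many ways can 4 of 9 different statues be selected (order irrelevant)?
C(9,4) = 9!/(4!×5!) = 126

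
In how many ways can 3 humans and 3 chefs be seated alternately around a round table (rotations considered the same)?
Fix one of the humans: (3-1)! ways for the remaining humans, × 3! ways for the chefs = 2 × 6 = 12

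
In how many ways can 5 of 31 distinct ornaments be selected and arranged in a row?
P(31,5) = 31!/(31-5)! = 20389320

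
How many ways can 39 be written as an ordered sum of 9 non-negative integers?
C(39+9-1, 9-1) = C(47, 8) = 314457495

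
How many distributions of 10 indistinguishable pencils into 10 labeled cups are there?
C(10+10-1, 10-1) = C(19, 9) = 92378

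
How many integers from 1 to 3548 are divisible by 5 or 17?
⌊3548/5⌋ + ⌊3548/17⌋ - ⌊3548/85⌋ = 709 + 208 - 41 = 876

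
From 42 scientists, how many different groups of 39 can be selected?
C(42,39) = 42!/(39!×3!) = 11480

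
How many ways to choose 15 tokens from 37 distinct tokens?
C(37,15) = 37!/(15!×22!) = 9364199760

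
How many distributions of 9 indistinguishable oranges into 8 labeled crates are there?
C(9+8-1, 8-1) = C(16, 7) = 11440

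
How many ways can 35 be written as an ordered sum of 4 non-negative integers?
C(35+4-1, 4-1) = C(38, 3) = 8436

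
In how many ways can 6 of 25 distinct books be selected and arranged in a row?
P(25,6) = 25!/(25-6)! = 127512000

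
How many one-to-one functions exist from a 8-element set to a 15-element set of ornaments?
P(15,8) = 15!/(15-8)! = 259459200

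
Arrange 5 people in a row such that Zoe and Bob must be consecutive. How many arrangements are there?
Treat the 2 as one block: (5-2+1)! × 2! = 24 × 2 = 48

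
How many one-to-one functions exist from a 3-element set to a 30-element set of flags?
P(30,3) = 30!/(30-3)! = 24360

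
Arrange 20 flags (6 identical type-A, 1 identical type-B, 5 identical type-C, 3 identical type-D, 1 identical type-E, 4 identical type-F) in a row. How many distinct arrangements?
20! / (6! × 1! × 5! × 3! × 1! × 4!) = 195545750400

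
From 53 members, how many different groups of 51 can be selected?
C(53,51) = 53!/(51!×2!) = 1378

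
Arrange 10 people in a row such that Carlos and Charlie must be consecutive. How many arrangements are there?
Treat the 2 as one block: (10-2+1)! × 2! = 362880 × 2 = 725760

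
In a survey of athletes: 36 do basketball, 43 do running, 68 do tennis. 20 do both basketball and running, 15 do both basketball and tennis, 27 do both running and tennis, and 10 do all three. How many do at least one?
|A∪B∪C| = 36+43+68-20-15-27+10 = 95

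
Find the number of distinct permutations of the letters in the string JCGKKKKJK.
9! / (1! × 1! × 5! × 2!) = 1512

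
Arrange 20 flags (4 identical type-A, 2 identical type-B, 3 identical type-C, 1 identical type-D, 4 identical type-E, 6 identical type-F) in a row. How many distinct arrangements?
20! / (4! × 2! × 3! × 1! × 4! × 6!) = 488864376000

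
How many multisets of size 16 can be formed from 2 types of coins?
C(16+2-1, 2-1) = C(17, 1) = 17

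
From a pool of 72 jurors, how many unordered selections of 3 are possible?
C(72,3) = 72!/(3!×69!) = 59640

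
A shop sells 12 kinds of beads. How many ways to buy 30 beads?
C(30+12-1, 12-1) = C(41, 11) = 3159461968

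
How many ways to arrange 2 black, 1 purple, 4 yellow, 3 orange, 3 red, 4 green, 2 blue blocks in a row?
19! / (2! × 1! × 4! × 3! × 3! × 4! × 2!) = 1466593128000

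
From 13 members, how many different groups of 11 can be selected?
C(13,11) = 13!/(11!×2!) = 78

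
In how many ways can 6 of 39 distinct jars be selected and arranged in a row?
P(39,6) = 39!/(39-6)! = 2349088560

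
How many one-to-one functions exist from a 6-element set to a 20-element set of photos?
P(20,6) = 20!/(20-6)! = 27907200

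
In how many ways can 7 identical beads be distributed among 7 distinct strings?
C(7+7-1, 7-1) = C(13, 6) = 1716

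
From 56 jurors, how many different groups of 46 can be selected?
C(56,46) = 56!/(46!×10!) = 35607051480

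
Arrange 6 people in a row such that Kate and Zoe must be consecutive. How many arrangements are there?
Treat the 2 as one block: (6-2+1)! × 2! = 120 × 2 = 240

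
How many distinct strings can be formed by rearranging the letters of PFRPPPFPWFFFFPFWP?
17! / (7! × 2! × 7! × 1!) = 7001280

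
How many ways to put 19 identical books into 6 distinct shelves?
C(19+6-1, 6-1) = C(24, 5) = 42504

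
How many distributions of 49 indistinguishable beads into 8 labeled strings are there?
C(49+8-1, 8-1) = C(56, 7) = 231917400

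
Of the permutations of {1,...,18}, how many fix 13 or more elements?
Exactly j fixed points: C(18,j)·!(18-j); sum over j ≥ 13 (derangement numbers via !m = (m-1)·(!(m-1) + !(m-2)): !0..!5 = 1, 0, 1, 2, 9, 44). Σ_{j=13}^{18} C(18,j)·!(18-j) = C(18,13)·!5 + C(18,14)·!4 + C(18,15)·!3 + C(18,16)·!2 + C(18,17)·!1 + C(18,18)·!0 = 8568·44 + 3060·9 + 816·2 + 153·1 + 18·0 + 1·1 = 406318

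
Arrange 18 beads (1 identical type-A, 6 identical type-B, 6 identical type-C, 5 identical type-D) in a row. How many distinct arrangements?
18! / (1! × 6! × 6! × 5!) = 102918816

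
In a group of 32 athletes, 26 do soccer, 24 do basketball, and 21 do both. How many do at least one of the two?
|A∪B| = |A| + |B| - |A∩B| = 26 + 24 - 21 = 29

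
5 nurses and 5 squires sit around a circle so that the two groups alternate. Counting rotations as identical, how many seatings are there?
Fix one of the nurses: (5-1)! ways for the remaining nurses, × 5! ways for the squires = 24 × 120 = 2880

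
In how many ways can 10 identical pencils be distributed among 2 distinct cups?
C(10+2-1, 2-1) = C(11, 1) = 11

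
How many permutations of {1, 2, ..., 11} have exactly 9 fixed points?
Choose the 9 fixed points C(11,9) = 55, derange the rest: !2 = Σ_{j=0}^{2} (-1)^j·2!/j! = 2 - 2 + 1 = 1. Product = 55 × 1 = 55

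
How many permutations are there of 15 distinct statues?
15! = 1307674368000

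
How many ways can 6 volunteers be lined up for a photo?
6! = 720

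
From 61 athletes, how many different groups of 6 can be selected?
C(61,6) = 61!/(6!×55!) = 55525372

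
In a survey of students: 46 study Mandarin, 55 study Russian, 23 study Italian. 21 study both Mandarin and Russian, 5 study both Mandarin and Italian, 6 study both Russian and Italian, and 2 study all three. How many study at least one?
|A∪B∪C| = 46+55+23-21-5-6+2 = 94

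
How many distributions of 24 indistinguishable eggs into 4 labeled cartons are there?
C(24+4-1, 4-1) = C(27, 3) = 2925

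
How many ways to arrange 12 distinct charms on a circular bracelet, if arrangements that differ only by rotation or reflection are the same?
(12-1)!/2 = 39916800/2 = 19958400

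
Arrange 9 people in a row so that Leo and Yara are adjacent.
Treat as block: (9-1)! × 2! = 40320 × 2 = 80640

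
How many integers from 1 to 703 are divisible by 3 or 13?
⌊703/3⌋ + ⌊703/13⌋ - ⌊703/39⌋ = 234 + 54 - 18 = 270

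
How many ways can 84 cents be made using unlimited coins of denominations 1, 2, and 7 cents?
Coefficient of x^84 in 1/(1-x^1) · 1/(1-x^2) · 1/(1-x^7). Case on j = number of 7-cent coins (j = 0..12); remainder r = 84 - 7j is made from {1,2} in ⌊r/2⌋+1 ways. r = 84, 77, 70, 63, 56, 49, 42, 35, 28, 21, 14, 7, 0 → 43 + 39 + 36 + 32 + 29 + 25 + 22 + 18 + 15 + 11 + 8 + 4 + 1 = 283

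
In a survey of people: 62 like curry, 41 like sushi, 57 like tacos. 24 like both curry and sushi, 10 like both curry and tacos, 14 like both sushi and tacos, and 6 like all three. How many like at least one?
|A∪B∪C| = 62+41+57-24-10-14+6 = 118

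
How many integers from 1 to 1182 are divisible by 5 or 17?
⌊1182/5⌋ + ⌊1182/17⌋ - ⌊1182/85⌋ = 236 + 69 - 13 = 292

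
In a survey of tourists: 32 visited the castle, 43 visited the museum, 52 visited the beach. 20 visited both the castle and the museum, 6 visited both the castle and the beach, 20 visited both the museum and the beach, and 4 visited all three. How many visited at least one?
|A∪B∪C| = 32+43+52-20-6-20+4 = 85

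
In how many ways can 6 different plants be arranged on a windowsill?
6! = 720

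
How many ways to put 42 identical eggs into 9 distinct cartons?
C(42+9-1, 9-1) = C(50, 8) = 536878650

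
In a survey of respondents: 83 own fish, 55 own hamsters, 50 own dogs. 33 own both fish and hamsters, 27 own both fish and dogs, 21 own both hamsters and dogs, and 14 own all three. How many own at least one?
|A∪B∪C| = 83+55+50-33-27-21+14 = 121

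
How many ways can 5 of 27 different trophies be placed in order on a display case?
P(27,5) = 27!/(27-5)! = 9687600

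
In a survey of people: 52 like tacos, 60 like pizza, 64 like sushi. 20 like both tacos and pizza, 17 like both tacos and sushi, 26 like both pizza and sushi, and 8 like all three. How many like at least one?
|A∪B∪C| = 52+60+64-20-17-26+8 = 121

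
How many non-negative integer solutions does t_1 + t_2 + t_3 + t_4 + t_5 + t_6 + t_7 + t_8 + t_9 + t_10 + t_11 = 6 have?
C(6+11-1, 11-1) = C(16, 10) = 8008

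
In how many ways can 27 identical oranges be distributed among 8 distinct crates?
C(27+8-1, 8-1) = C(34, 7) = 5379616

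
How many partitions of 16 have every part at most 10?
Let r_j(i) = number of partitions of i into parts ≤ j, for i = 0..16. r_1(i) = 1 for all i; r_j(i) = r_{j-1}(i) + r_j(i-j). Rows j = 2..10: ≤2: 1 1 2 2 3 3 4 4 5 5 6 6 7 7 8 8 9; ≤3: 1 1 2 3 4 5 7 8 10 12 14 16 19 21 24 27 30; ≤4: 1 1 2 3 5 6 9 11 15 18 23 27 34 39 47 54 64; ≤5: 1 1 2 3 5 7 10 13 18 23 30 37 47 57 70 84 101; ≤6: 1 1 2 3 5 7 11 14 20 26 35 44 58 71 90 110 136; ≤7: 1 1 2 3 5 7 11 15 21 28 38 49 65 82 105 131 164; ≤8: 1 1 2 3 5 7 11 15 22 29 40 52 70 89 116 146 186; ≤9: 1 1 2 3 5 7 11 15 22 30 41 54 73 94 123 157 201; ≤10: 1 1 2 3 5 7 11 15 22 30 42 55 75 97 128 164 212. r_10(16) = 212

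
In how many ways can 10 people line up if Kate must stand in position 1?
Fix one position: (10-1)! = 362880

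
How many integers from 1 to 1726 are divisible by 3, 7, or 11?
⌊1726/3⌋+⌊1726/7⌋+⌊1726/11⌋ - ⌊1726/21⌋-⌊1726/33⌋-⌊1726/77⌋ + ⌊1726/231⌋ = 575+246+156 - 82-52-22 + 7 = 828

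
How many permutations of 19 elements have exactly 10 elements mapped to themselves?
Choose the 10 fixed points C(19,10) = 92378, derange the rest: !9 = Σ_{j=0}^{9} (-1)^j·9!/j! = 362880 - 362880 + 181440 - 60480 + 15120 - 3024 + 504 - 72 + 9 - 1 = 133496. Product = 92378 × 133496 = 12332093488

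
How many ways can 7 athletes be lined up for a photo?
7! = 5040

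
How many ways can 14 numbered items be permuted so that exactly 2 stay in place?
Choose the 2 fixed points C(14,2) = 91, derange the rest: !12 = Σ_{j=0}^{12} (-1)^j·12!/j! = 479001600 - 479001600 + 239500800 - 79833600 + 19958400 - 3991680 + 665280 - 95040 + 11880 - 1320 + 132 - 12 + 1 = 176214841. Product = 91 × 176214841 = 16035550531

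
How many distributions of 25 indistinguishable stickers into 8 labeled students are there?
C(25+8-1, 8-1) = C(32, 7) = 3365856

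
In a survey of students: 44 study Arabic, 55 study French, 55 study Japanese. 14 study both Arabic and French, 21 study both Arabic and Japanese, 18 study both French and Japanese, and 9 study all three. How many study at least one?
|A∪B∪C| = 44+55+55-14-21-18+9 = 110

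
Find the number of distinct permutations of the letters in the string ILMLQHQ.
7! / (1! × 2! × 2! × 1! × 1!) = 1260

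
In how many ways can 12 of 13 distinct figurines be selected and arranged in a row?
P(13,12) = 13!/(13-12)! = 6227020800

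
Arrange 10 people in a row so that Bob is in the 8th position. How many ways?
Fix one position: (10-1)! = 362880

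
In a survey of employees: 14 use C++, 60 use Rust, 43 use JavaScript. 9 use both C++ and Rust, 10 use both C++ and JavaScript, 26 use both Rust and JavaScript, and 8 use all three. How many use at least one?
|A∪B∪C| = 14+60+43-9-10-26+8 = 80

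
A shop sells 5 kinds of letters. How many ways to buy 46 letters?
C(46+5-1, 5-1) = C(50, 4) = 230300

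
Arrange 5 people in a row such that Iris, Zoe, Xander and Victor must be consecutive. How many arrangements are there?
Treat the 4 as one block: (5-4+1)! × 4! = 2 × 24 = 48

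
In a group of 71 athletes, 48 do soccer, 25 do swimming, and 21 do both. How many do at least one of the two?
|A∪B| = |A| + |B| - |A∩B| = 48 + 25 - 21 = 52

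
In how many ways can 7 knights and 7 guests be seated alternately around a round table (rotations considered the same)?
Fix one of the knights: (7-1)! ways for the remaining knights, × 7! ways for the guests = 720 × 5040 = 3628800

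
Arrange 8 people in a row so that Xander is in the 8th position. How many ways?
Fix one position: (8-1)! = 5040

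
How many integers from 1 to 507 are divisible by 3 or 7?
⌊507/3⌋ + ⌊507/7⌋ - ⌊507/21⌋ = 169 + 72 - 24 = 217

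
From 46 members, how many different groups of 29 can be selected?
C(46,29) = 46!/(29!×17!) = 1749695026860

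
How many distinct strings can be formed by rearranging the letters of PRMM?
4! / (2! × 1! × 1!) = 12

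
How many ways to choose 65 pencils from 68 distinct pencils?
C(68,65) = 68!/(65!×3!) = 50116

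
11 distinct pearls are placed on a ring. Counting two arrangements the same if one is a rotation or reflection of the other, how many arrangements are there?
(11-1)!/2 = 3628800/2 = 1814400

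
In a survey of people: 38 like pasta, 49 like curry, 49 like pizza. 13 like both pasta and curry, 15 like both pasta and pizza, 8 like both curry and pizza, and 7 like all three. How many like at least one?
|A∪B∪C| = 38+49+49-13-15-8+7 = 107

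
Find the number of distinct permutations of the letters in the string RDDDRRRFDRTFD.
13! / (2! × 5! × 1! × 5!) = 216216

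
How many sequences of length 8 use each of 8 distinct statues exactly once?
8! = 40320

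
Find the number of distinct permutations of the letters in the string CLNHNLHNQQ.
10! / (1! × 2! × 2! × 3! × 2!) = 75600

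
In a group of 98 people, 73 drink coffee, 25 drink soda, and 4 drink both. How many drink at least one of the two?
|A∪B| = |A| + |B| - |A∩B| = 73 + 25 - 4 = 94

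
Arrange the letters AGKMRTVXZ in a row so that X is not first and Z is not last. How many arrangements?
By inclusion-exclusion: 9! - 2×(9-1)! + (9-2)! = 362880 - 80640 + 5040 = 287280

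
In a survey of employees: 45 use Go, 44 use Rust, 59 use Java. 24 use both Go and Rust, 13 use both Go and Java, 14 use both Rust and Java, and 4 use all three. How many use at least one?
|A∪B∪C| = 45+44+59-24-13-14+4 = 101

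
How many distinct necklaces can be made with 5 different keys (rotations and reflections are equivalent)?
(5-1)!/2 = 24/2 = 12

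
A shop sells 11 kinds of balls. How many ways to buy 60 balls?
C(60+11-1, 11-1) = C(70, 10) = 396704524216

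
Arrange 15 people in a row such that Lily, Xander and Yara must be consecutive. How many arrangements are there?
Treat the 3 as one block: (15-3+1)! × 3! = 6227020800 × 6 = 37362124800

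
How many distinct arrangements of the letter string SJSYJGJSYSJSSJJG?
16! / (6! × 6! × 2! × 2!) = 10090080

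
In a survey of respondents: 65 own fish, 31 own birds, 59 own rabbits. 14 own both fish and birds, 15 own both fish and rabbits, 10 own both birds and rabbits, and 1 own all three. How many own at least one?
|A∪B∪C| = 65+31+59-14-15-10+1 = 117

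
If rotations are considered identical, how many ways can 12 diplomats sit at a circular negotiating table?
Circular: fix one position, arrange the rest. (12-1)! = 39916800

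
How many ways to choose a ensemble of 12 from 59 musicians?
C(59,12) = 59!/(12!×47!) = 1119487075980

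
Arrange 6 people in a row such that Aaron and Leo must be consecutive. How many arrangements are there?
Treat the 2 as one block: (6-2+1)! × 2! = 120 × 2 = 240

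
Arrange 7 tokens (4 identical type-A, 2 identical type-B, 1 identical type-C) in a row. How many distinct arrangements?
7! / (4! × 2! × 1!) = 105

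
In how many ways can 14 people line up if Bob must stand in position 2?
Fix one position: (14-1)! = 6227020800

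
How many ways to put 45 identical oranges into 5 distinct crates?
C(45+5-1, 5-1) = C(49, 4) = 211876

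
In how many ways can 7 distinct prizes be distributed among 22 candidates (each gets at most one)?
P(22,7) = 22!/(22-7)! = 859541760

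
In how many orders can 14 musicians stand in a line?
14! = 87178291200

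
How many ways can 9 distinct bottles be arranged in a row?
9! = 362880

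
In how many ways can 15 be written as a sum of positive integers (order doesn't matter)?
Pentagonal recurrence p(n) = p(n-1) + p(n-2) - p(n-5) - p(n-7) + p(n-12) + p(n-15) - ... gives p(0..14) = 1, 1, 2, 3, 5, 7, 11, 15, 22, 30, 42, 56, 77, 101, 135. p(15) = p(14) + p(13) - p(10) - p(8) + p(3) + p(0) = 135 + 101 - 42 - 22 + 3 + 1 = 176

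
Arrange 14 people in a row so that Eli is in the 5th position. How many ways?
Fix one position: (14-1)! = 6227020800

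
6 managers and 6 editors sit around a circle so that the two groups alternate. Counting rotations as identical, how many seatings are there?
Fix one of the managers: (6-1)! ways for the remaining managers, × 6! ways for the editors = 120 × 720 = 86400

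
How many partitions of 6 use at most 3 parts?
By conjugation, equals partitions of 6 into parts ≤ 3. Let r_j(i) = number of partitions of i into parts ≤ j, for i = 0..6. r_1(i) = 1 for all i; r_j(i) = r_{j-1}(i) + r_j(i-j). Rows j = 2..3: ≤2: 1 1 2 2 3 3 4; ≤3: 1 1 2 3 4 5 7. r_3(6) = 7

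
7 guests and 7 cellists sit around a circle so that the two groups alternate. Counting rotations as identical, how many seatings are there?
Fix one of the guests: (7-1)! ways for the remaining guests, × 7! ways for the cellists = 720 × 5040 = 3628800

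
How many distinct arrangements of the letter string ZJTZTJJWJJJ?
11! / (1! × 6! × 2! × 2!) = 13860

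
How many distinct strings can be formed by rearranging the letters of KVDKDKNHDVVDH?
13! / (3! × 4! × 2! × 1! × 3!) = 3603600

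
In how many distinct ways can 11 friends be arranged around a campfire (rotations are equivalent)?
Circular: fix one position, arrange the rest. (11-1)! = 3628800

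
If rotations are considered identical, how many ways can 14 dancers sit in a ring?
Circular: fix one position, arrange the rest. (14-1)! = 6227020800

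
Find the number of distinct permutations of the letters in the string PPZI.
4! / (1! × 2! × 1!) = 12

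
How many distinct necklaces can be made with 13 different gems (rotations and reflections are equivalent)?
(13-1)!/2 = 479001600/2 = 239500800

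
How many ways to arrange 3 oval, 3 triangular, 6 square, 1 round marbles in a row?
13! / (3! × 3! × 6! × 1!) = 240240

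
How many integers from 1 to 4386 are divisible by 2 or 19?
⌊4386/2⌋ + ⌊4386/19⌋ - ⌊4386/38⌋ = 2193 + 230 - 115 = 2308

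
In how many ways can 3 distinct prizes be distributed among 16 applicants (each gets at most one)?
P(16,3) = 16!/(16-3)! = 3360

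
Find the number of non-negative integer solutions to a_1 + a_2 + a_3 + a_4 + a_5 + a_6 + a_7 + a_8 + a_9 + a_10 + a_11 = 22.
C(22+11-1, 11-1) = C(32, 10) = 64512240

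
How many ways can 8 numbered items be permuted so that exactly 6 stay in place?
Choose the 6 fixed points C(8,6) = 28, derange the rest: !2 = Σ_{j=0}^{2} (-1)^j·2!/j! = 2 - 2 + 1 = 1. Product = 28 × 1 = 28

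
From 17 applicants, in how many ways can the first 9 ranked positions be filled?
P(17,9) = 17!/(17-9)! = 8821612800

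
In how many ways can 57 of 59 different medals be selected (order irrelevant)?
C(59,57) = 59!/(57!×2!) = 1711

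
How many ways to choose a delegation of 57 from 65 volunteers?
C(65,57) = 65!/(57!×8!) = 5047381560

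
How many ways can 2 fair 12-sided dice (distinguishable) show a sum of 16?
Coefficient of x^16 in (x + x² + ... + x^12)^2. By inclusion-exclusion on dice exceeding 12: Σ_j (-1)^j C(2,j)·C(16-1-12j, 1) = C(2,0)·C(15,1) - C(2,1)·C(3,1) = 1·15 - 2·3 = 9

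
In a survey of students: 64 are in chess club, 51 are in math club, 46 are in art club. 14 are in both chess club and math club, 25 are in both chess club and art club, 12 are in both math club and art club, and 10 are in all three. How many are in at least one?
|A∪B∪C| = 64+51+46-14-25-12+10 = 120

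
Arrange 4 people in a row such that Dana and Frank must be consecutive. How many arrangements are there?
Treat the 2 as one block: (4-2+1)! × 2! = 6 × 2 = 12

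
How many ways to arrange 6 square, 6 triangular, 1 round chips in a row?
13! / (6! × 6! × 1!) = 12012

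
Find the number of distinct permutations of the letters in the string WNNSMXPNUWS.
11! / (2! × 2! × 1! × 1! × 3! × 1! × 1!) = 1663200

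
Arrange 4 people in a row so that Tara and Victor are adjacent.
Treat as block: (4-1)! × 2! = 6 × 2 = 12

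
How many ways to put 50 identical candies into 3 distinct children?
C(50+3-1, 3-1) = C(52, 2) = 1326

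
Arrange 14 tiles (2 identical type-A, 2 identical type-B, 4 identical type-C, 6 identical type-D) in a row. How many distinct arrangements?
14! / (2! × 2! × 4! × 6!) = 1261260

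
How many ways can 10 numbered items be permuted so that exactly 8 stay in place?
Choose the 8 fixed points C(10,8) = 45, derange the rest: !2 = Σ_{j=0}^{2} (-1)^j·2!/j! = 2 - 2 + 1 = 1. Product = 45 × 1 = 45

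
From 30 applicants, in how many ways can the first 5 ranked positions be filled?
P(30,5) = 30!/(30-5)! = 17100720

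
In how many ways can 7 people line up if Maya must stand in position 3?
Fix one position: (7-1)! = 720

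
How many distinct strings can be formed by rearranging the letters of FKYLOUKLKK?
10! / (2! × 1! × 1! × 1! × 4! × 1!) = 75600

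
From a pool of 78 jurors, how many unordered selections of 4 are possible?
C(78,4) = 78!/(4!×74!) = 1426425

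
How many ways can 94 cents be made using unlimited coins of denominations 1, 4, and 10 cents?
Coefficient of x^94 in 1/(1-x^1) · 1/(1-x^4) · 1/(1-x^10). Case on j = number of 10-cent coins (j = 0..9); remainder r = 94 - 10j is made from {1,4} in ⌊r/4⌋+1 ways. r = 94, 84, 74, 64, 54, 44, 34, 24, 14, 4 → 24 + 22 + 19 + 17 + 14 + 12 + 9 + 7 + 4 + 2 = 130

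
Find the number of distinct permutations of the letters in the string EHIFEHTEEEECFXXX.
16! / (2! × 1! × 6! × 1! × 3! × 2! × 1!) = 1210809600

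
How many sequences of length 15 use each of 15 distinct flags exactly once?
15! = 1307674368000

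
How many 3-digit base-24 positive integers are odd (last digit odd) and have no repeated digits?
Last∈{1,3,5,7,9,11,13,15,17,19,21,23}. Last=0: 0. Last nonzero: 12×22×P(22,1) = 5808. Total = 5808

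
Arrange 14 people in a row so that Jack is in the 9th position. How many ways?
Fix one position: (14-1)! = 6227020800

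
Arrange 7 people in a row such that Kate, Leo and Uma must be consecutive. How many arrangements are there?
Treat the 3 as one block: (7-3+1)! × 3! = 120 × 6 = 720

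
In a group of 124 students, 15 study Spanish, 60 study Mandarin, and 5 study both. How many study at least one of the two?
|A∪B| = |A| + |B| - |A∩B| = 15 + 60 - 5 = 70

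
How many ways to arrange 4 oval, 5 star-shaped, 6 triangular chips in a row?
15! / (4! × 5! × 6!) = 630630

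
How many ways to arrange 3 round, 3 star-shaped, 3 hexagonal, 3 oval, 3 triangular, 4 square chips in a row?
19! / (3! × 3! × 3! × 3! × 3! × 4!) = 651819168000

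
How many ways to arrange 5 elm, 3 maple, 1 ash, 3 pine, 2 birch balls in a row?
14! / (5! × 3! × 1! × 3! × 2!) = 10090080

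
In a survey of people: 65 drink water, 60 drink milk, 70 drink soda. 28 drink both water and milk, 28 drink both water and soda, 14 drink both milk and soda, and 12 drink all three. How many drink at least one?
|A∪B∪C| = 65+60+70-28-28-14+12 = 137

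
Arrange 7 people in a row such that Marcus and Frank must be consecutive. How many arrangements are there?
Treat the 2 as one block: (7-2+1)! × 2! = 720 × 2 = 1440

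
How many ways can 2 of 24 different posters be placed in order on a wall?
P(24,2) = 24!/(24-2)! = 552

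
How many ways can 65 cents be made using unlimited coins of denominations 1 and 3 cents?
Coefficient of x^65 in 1/(1-x^1) · 1/(1-x^3). Use j coins of 3 for j = 0..⌊65/3⌋ = 21, the rest in 1s: 21 + 1 = 22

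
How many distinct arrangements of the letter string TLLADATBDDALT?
13! / (3! × 3! × 3! × 1! × 3!) = 4804800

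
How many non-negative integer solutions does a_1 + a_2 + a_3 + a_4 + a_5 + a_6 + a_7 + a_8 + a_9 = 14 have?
C(14+9-1, 9-1) = C(22, 8) = 319770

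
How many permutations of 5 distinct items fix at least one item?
Complement of the derangements. !5 = Σ_{j=0}^{5} (-1)^j·5!/j! = 120 - 120 + 60 - 20 + 5 - 1 = 44. 5! - !5 = 120 - 44 = 76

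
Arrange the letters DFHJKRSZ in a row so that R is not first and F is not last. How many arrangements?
By inclusion-exclusion: 8! - 2×(8-1)! + (8-2)! = 40320 - 10080 + 720 = 30960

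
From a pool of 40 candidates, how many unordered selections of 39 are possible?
C(40,39) = 40!/(39!×1!) = 40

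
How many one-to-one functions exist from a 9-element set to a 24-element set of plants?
P(24,9) = 24!/(24-9)! = 474467051520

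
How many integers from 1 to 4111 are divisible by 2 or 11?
⌊4111/2⌋ + ⌊4111/11⌋ - ⌊4111/22⌋ = 2055 + 373 - 186 = 2242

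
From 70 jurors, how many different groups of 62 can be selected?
C(70,62) = 70!/(62!×8!) = 9440350920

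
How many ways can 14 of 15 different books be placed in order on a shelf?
P(15,14) = 15!/(15-14)! = 1307674368000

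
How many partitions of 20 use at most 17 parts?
By conjugation, equals partitions of 20 into parts ≤ 17. Let r_j(i) = number of partitions of i into parts ≤ j, for i = 0..20. r_1(i) = 1 for all i; r_j(i) = r_{j-1}(i) + r_j(i-j). Rows j = 2..17: ≤2: 1 1 2 2 3 3 4 4 5 5 6 6 7 7 8 8 9 9 10 10 11; ≤3: 1 1 2 3 4 5 7 8 10 12 14 16 19 21 24 27 30 33 37 40 44; ≤4: 1 1 2 3 5 6 9 11 15 18 23 27 34 39 47 54 64 72 84 94 108; ≤5: 1 1 2 3 5 7 10 13 18 23 30 37 47 57 70 84 101 119 141 164 192; ≤6: 1 1 2 3 5 7 11 14 20 26 35 44 58 71 90 110 136 163 199 235 282; ≤7: 1 1 2 3 5 7 11 15 21 28 38 49 65 82 105 131 164 201 248 300 364; ≤8: 1 1 2 3 5 7 11 15 22 29 40 52 70 89 116 146 186 230 288 352 434; ≤9: 1 1 2 3 5 7 11 15 22 30 41 54 73 94 123 157 201 252 318 393 488; ≤10: 1 1 2 3 5 7 11 15 22 30 42 55 75 97 128 164 212 267 340 423 530; ≤11: 1 1 2 3 5 7 11 15 22 30 42 56 76 99 131 169 219 278 355 445 560; ≤12: 1 1 2 3 5 7 11 15 22 30 42 56 77 100 133 172 224 285 366 460 582; ≤13: 1 1 2 3 5 7 11 15 22 30 42 56 77 101 134 174 227 290 373 471 597; ≤14: 1 1 2 3 5 7 11 15 22 30 42 56 77 101 135 175 229 293 378 478 608; ≤15: 1 1 2 3 5 7 11 15 22 30 42 56 77 101 135 176 230 295 381 483 615; ≤16: 1 1 2 3 5 7 11 15 22 30 42 56 77 101 135 176 231 296 383 486 620; ≤17: 1 1 2 3 5 7 11 15 22 30 42 56 77 101 135 176 231 297 384 488 623. r_17(20) = 623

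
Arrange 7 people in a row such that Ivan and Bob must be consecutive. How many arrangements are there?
Treat the 2 as one block: (7-2+1)! × 2! = 720 × 2 = 1440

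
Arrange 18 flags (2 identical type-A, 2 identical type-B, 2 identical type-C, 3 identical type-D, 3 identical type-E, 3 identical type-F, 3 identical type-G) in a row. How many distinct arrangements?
18! / (2! × 2! × 2! × 3! × 3! × 3! × 3!) = 617512896000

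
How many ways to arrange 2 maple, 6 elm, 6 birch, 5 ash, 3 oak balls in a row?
22! / (2! × 6! × 6! × 5! × 3!) = 1505702278080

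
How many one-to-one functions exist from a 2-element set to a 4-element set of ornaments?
P(4,2) = 4!/(4-2)! = 12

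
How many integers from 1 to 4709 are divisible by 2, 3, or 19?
⌊4709/2⌋+⌊4709/3⌋+⌊4709/19⌋ - ⌊4709/6⌋-⌊4709/38⌋-⌊4709/57⌋ + ⌊4709/114⌋ = 2354+1569+247 - 784-123-82 + 41 = 3222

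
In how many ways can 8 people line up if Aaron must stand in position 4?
Fix one position: (8-1)! = 5040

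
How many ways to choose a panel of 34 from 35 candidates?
C(35,34) = 35!/(34!×1!) = 35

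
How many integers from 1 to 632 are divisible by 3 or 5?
⌊632/3⌋ + ⌊632/5⌋ - ⌊632/15⌋ = 210 + 126 - 42 = 294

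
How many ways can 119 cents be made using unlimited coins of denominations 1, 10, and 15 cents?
Coefficient of x^119 in 1/(1-x^1) · 1/(1-x^10) · 1/(1-x^15). Case on j = number of 15-cent coins (j = 0..7); remainder r = 119 - 15j is made from {1,10} in ⌊r/10⌋+1 ways. r = 119, 104, 89, 74, 59, 44, 29, 14 → 12 + 11 + 9 + 8 + 6 + 5 + 3 + 2 = 56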